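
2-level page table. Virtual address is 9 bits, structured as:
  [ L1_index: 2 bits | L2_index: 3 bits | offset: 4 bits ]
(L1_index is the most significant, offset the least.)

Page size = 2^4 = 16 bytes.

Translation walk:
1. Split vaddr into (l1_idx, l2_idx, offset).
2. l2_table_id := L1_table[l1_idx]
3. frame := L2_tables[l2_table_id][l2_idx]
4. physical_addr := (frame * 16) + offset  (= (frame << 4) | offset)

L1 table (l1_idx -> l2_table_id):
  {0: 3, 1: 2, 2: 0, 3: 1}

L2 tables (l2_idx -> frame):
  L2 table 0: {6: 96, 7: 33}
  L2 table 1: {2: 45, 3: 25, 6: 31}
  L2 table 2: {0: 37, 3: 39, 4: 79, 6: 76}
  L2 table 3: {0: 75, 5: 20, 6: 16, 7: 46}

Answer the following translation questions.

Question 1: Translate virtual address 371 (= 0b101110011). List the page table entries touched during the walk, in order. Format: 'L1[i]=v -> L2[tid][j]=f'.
Answer: L1[2]=0 -> L2[0][7]=33

Derivation:
vaddr = 371 = 0b101110011
Split: l1_idx=2, l2_idx=7, offset=3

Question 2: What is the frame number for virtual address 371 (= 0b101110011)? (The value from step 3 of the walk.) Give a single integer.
vaddr = 371: l1_idx=2, l2_idx=7
L1[2] = 0; L2[0][7] = 33

Answer: 33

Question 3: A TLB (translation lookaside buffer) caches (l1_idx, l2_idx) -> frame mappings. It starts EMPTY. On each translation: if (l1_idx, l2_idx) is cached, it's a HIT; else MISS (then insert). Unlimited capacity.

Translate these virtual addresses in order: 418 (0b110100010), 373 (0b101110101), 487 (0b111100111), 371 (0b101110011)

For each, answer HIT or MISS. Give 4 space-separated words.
vaddr=418: (3,2) not in TLB -> MISS, insert
vaddr=373: (2,7) not in TLB -> MISS, insert
vaddr=487: (3,6) not in TLB -> MISS, insert
vaddr=371: (2,7) in TLB -> HIT

Answer: MISS MISS MISS HIT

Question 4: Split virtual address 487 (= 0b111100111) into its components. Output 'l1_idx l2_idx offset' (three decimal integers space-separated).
vaddr = 487 = 0b111100111
  top 2 bits -> l1_idx = 3
  next 3 bits -> l2_idx = 6
  bottom 4 bits -> offset = 7

Answer: 3 6 7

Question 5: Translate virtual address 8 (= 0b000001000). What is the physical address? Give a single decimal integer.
Answer: 1208

Derivation:
vaddr = 8 = 0b000001000
Split: l1_idx=0, l2_idx=0, offset=8
L1[0] = 3
L2[3][0] = 75
paddr = 75 * 16 + 8 = 1208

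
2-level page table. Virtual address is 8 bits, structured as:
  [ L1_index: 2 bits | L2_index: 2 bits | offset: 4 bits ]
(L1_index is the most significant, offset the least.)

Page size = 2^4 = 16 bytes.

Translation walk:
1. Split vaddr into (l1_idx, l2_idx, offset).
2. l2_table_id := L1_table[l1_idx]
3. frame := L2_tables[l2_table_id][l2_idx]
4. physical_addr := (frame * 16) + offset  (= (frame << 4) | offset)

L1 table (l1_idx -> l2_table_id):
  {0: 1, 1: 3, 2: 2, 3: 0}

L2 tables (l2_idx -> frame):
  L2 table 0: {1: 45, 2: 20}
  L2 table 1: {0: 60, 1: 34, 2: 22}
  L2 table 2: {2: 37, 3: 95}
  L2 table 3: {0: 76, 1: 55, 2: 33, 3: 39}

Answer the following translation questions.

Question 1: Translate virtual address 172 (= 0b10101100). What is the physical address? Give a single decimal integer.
Answer: 604

Derivation:
vaddr = 172 = 0b10101100
Split: l1_idx=2, l2_idx=2, offset=12
L1[2] = 2
L2[2][2] = 37
paddr = 37 * 16 + 12 = 604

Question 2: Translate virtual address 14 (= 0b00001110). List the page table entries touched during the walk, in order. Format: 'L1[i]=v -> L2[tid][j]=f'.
Answer: L1[0]=1 -> L2[1][0]=60

Derivation:
vaddr = 14 = 0b00001110
Split: l1_idx=0, l2_idx=0, offset=14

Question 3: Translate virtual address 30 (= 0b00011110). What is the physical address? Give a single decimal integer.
vaddr = 30 = 0b00011110
Split: l1_idx=0, l2_idx=1, offset=14
L1[0] = 1
L2[1][1] = 34
paddr = 34 * 16 + 14 = 558

Answer: 558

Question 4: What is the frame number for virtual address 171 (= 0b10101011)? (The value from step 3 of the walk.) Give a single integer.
Answer: 37

Derivation:
vaddr = 171: l1_idx=2, l2_idx=2
L1[2] = 2; L2[2][2] = 37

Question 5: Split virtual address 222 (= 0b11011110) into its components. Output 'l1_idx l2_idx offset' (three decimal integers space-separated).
Answer: 3 1 14

Derivation:
vaddr = 222 = 0b11011110
  top 2 bits -> l1_idx = 3
  next 2 bits -> l2_idx = 1
  bottom 4 bits -> offset = 14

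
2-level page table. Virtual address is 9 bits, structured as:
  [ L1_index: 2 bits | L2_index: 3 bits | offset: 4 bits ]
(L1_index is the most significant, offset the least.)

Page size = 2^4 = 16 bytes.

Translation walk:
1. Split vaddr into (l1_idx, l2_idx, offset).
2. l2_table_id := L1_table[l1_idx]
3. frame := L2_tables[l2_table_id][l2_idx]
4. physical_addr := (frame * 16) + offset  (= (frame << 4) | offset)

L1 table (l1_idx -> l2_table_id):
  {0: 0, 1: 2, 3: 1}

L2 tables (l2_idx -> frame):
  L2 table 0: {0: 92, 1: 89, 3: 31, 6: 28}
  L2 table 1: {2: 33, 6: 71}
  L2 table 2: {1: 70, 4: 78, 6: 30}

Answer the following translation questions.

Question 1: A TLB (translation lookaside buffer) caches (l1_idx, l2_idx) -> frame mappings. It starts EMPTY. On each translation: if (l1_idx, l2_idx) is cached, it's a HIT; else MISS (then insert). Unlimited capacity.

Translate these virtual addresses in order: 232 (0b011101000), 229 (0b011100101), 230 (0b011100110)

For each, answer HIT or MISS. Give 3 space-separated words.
vaddr=232: (1,6) not in TLB -> MISS, insert
vaddr=229: (1,6) in TLB -> HIT
vaddr=230: (1,6) in TLB -> HIT

Answer: MISS HIT HIT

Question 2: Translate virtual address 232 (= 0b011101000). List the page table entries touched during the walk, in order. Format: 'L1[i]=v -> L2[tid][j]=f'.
Answer: L1[1]=2 -> L2[2][6]=30

Derivation:
vaddr = 232 = 0b011101000
Split: l1_idx=1, l2_idx=6, offset=8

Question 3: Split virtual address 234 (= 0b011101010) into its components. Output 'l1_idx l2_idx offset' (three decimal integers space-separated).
Answer: 1 6 10

Derivation:
vaddr = 234 = 0b011101010
  top 2 bits -> l1_idx = 1
  next 3 bits -> l2_idx = 6
  bottom 4 bits -> offset = 10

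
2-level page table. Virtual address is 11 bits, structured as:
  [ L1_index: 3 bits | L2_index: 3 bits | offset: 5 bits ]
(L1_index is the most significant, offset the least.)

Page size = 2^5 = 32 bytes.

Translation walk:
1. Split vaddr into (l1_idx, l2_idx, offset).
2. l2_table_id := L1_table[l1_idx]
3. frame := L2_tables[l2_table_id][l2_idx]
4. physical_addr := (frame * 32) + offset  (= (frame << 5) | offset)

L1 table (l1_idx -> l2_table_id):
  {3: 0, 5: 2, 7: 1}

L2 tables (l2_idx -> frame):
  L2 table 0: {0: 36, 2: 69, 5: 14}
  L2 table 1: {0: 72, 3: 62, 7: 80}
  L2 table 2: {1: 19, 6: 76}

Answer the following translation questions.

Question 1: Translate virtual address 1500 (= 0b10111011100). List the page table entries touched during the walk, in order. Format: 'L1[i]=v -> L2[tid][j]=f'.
Answer: L1[5]=2 -> L2[2][6]=76

Derivation:
vaddr = 1500 = 0b10111011100
Split: l1_idx=5, l2_idx=6, offset=28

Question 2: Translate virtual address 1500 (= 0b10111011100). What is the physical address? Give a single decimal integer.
vaddr = 1500 = 0b10111011100
Split: l1_idx=5, l2_idx=6, offset=28
L1[5] = 2
L2[2][6] = 76
paddr = 76 * 32 + 28 = 2460

Answer: 2460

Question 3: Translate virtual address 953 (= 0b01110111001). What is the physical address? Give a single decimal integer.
Answer: 473

Derivation:
vaddr = 953 = 0b01110111001
Split: l1_idx=3, l2_idx=5, offset=25
L1[3] = 0
L2[0][5] = 14
paddr = 14 * 32 + 25 = 473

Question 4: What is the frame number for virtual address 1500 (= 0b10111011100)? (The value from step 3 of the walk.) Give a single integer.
Answer: 76

Derivation:
vaddr = 1500: l1_idx=5, l2_idx=6
L1[5] = 2; L2[2][6] = 76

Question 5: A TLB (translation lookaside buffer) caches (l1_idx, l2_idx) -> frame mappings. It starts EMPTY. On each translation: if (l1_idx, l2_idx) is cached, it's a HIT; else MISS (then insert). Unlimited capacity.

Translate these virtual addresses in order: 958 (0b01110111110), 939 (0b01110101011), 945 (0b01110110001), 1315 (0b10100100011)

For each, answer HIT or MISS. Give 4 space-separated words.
Answer: MISS HIT HIT MISS

Derivation:
vaddr=958: (3,5) not in TLB -> MISS, insert
vaddr=939: (3,5) in TLB -> HIT
vaddr=945: (3,5) in TLB -> HIT
vaddr=1315: (5,1) not in TLB -> MISS, insert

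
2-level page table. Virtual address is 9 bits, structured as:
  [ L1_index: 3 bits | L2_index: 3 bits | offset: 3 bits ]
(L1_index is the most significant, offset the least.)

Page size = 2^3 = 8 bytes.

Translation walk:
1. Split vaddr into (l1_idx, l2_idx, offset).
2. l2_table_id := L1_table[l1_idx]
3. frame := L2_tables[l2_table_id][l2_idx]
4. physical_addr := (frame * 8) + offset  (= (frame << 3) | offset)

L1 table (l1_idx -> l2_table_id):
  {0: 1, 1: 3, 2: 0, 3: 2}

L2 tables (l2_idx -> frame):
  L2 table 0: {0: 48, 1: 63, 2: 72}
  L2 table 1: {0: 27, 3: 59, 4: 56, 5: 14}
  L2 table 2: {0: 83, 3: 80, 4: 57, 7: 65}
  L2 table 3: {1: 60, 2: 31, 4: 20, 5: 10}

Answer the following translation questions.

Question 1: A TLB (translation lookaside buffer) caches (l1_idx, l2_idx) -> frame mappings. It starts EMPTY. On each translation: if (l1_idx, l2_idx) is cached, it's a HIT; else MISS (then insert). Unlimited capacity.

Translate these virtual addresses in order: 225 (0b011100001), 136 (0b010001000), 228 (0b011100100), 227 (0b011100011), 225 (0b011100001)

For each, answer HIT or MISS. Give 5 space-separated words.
Answer: MISS MISS HIT HIT HIT

Derivation:
vaddr=225: (3,4) not in TLB -> MISS, insert
vaddr=136: (2,1) not in TLB -> MISS, insert
vaddr=228: (3,4) in TLB -> HIT
vaddr=227: (3,4) in TLB -> HIT
vaddr=225: (3,4) in TLB -> HIT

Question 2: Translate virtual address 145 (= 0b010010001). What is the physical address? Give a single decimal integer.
vaddr = 145 = 0b010010001
Split: l1_idx=2, l2_idx=2, offset=1
L1[2] = 0
L2[0][2] = 72
paddr = 72 * 8 + 1 = 577

Answer: 577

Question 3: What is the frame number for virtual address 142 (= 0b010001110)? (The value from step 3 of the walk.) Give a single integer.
vaddr = 142: l1_idx=2, l2_idx=1
L1[2] = 0; L2[0][1] = 63

Answer: 63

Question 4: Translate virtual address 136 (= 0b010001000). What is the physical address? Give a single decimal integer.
Answer: 504

Derivation:
vaddr = 136 = 0b010001000
Split: l1_idx=2, l2_idx=1, offset=0
L1[2] = 0
L2[0][1] = 63
paddr = 63 * 8 + 0 = 504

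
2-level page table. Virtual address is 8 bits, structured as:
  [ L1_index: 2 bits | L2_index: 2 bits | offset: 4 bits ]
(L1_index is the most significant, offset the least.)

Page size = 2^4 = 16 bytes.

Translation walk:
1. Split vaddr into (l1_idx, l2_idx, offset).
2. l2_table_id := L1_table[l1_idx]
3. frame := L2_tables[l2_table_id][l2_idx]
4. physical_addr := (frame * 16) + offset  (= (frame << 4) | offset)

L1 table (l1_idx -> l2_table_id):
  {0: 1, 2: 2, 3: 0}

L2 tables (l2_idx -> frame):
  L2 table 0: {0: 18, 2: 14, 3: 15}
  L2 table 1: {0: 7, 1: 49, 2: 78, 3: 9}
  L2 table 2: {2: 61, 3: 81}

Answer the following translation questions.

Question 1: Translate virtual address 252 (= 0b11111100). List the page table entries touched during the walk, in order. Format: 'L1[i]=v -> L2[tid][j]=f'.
vaddr = 252 = 0b11111100
Split: l1_idx=3, l2_idx=3, offset=12

Answer: L1[3]=0 -> L2[0][3]=15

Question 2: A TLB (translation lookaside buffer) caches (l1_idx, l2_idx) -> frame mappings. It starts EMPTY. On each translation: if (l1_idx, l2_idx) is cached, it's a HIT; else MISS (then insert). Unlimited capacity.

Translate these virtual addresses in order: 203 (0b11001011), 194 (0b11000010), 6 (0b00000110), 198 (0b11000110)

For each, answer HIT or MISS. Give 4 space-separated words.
vaddr=203: (3,0) not in TLB -> MISS, insert
vaddr=194: (3,0) in TLB -> HIT
vaddr=6: (0,0) not in TLB -> MISS, insert
vaddr=198: (3,0) in TLB -> HIT

Answer: MISS HIT MISS HIT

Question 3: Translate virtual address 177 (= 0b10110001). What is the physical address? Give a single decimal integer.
Answer: 1297

Derivation:
vaddr = 177 = 0b10110001
Split: l1_idx=2, l2_idx=3, offset=1
L1[2] = 2
L2[2][3] = 81
paddr = 81 * 16 + 1 = 1297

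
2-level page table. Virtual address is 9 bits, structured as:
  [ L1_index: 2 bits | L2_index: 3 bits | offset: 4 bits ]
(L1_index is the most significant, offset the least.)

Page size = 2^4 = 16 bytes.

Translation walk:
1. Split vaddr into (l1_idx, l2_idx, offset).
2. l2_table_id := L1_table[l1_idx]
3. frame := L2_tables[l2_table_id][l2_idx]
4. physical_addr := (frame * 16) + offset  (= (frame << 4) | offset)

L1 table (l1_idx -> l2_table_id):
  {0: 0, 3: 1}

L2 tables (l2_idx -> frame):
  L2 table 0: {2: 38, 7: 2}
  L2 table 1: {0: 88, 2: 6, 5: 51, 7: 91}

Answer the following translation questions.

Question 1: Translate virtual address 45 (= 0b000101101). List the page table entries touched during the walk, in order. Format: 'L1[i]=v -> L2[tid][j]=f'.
vaddr = 45 = 0b000101101
Split: l1_idx=0, l2_idx=2, offset=13

Answer: L1[0]=0 -> L2[0][2]=38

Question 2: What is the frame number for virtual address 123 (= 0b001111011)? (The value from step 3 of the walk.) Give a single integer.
Answer: 2

Derivation:
vaddr = 123: l1_idx=0, l2_idx=7
L1[0] = 0; L2[0][7] = 2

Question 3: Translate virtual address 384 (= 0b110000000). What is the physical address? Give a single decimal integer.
Answer: 1408

Derivation:
vaddr = 384 = 0b110000000
Split: l1_idx=3, l2_idx=0, offset=0
L1[3] = 1
L2[1][0] = 88
paddr = 88 * 16 + 0 = 1408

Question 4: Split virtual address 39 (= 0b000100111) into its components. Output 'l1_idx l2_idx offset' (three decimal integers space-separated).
Answer: 0 2 7

Derivation:
vaddr = 39 = 0b000100111
  top 2 bits -> l1_idx = 0
  next 3 bits -> l2_idx = 2
  bottom 4 bits -> offset = 7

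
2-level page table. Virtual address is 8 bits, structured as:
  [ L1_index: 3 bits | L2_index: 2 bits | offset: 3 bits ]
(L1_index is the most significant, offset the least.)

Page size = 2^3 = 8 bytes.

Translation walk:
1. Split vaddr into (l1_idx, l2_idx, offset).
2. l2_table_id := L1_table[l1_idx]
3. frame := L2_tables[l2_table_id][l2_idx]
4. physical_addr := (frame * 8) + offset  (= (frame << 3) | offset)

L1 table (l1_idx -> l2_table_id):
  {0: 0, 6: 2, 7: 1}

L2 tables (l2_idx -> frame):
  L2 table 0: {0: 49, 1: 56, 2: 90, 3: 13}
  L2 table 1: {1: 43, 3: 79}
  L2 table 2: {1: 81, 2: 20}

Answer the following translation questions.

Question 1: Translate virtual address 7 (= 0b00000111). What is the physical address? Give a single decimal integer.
vaddr = 7 = 0b00000111
Split: l1_idx=0, l2_idx=0, offset=7
L1[0] = 0
L2[0][0] = 49
paddr = 49 * 8 + 7 = 399

Answer: 399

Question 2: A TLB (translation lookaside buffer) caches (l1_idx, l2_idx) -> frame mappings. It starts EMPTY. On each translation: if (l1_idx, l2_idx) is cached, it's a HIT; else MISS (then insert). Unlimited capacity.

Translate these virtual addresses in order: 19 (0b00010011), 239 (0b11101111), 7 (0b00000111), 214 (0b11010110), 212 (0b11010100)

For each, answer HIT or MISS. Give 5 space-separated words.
Answer: MISS MISS MISS MISS HIT

Derivation:
vaddr=19: (0,2) not in TLB -> MISS, insert
vaddr=239: (7,1) not in TLB -> MISS, insert
vaddr=7: (0,0) not in TLB -> MISS, insert
vaddr=214: (6,2) not in TLB -> MISS, insert
vaddr=212: (6,2) in TLB -> HIT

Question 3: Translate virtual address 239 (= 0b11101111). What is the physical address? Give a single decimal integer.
vaddr = 239 = 0b11101111
Split: l1_idx=7, l2_idx=1, offset=7
L1[7] = 1
L2[1][1] = 43
paddr = 43 * 8 + 7 = 351

Answer: 351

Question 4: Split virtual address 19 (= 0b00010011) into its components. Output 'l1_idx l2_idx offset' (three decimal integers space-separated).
Answer: 0 2 3

Derivation:
vaddr = 19 = 0b00010011
  top 3 bits -> l1_idx = 0
  next 2 bits -> l2_idx = 2
  bottom 3 bits -> offset = 3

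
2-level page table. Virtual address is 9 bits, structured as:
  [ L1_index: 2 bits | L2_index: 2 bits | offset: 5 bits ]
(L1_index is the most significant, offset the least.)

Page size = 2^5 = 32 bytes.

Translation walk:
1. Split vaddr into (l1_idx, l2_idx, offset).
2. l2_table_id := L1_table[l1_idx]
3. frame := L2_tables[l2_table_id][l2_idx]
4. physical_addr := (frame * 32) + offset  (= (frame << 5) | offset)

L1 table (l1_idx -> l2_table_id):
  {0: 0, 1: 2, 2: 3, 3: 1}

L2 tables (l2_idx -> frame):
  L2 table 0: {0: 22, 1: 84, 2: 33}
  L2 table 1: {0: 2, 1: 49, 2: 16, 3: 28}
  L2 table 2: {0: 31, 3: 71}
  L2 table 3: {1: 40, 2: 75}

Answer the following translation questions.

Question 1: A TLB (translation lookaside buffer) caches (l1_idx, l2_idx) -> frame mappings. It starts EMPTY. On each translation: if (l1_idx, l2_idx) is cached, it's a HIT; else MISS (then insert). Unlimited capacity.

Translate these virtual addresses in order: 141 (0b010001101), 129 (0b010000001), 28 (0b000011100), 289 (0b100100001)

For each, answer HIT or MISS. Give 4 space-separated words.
vaddr=141: (1,0) not in TLB -> MISS, insert
vaddr=129: (1,0) in TLB -> HIT
vaddr=28: (0,0) not in TLB -> MISS, insert
vaddr=289: (2,1) not in TLB -> MISS, insert

Answer: MISS HIT MISS MISS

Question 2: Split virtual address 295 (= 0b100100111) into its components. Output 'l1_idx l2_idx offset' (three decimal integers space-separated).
Answer: 2 1 7

Derivation:
vaddr = 295 = 0b100100111
  top 2 bits -> l1_idx = 2
  next 2 bits -> l2_idx = 1
  bottom 5 bits -> offset = 7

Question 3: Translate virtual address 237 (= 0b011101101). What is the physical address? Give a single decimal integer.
Answer: 2285

Derivation:
vaddr = 237 = 0b011101101
Split: l1_idx=1, l2_idx=3, offset=13
L1[1] = 2
L2[2][3] = 71
paddr = 71 * 32 + 13 = 2285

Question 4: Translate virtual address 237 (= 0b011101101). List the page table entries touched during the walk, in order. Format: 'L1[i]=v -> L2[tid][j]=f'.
Answer: L1[1]=2 -> L2[2][3]=71

Derivation:
vaddr = 237 = 0b011101101
Split: l1_idx=1, l2_idx=3, offset=13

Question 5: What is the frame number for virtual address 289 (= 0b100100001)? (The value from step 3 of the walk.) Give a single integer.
vaddr = 289: l1_idx=2, l2_idx=1
L1[2] = 3; L2[3][1] = 40

Answer: 40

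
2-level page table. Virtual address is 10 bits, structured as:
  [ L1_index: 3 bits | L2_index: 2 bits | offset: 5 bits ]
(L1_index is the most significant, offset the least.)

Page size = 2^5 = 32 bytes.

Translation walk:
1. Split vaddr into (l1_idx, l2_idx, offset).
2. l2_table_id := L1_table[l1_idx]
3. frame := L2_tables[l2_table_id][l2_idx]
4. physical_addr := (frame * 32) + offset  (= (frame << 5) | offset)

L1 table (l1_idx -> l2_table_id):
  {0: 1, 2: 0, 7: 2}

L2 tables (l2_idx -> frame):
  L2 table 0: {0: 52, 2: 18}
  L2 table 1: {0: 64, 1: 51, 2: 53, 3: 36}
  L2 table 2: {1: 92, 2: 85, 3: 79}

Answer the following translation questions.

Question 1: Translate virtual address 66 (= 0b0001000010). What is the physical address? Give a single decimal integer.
vaddr = 66 = 0b0001000010
Split: l1_idx=0, l2_idx=2, offset=2
L1[0] = 1
L2[1][2] = 53
paddr = 53 * 32 + 2 = 1698

Answer: 1698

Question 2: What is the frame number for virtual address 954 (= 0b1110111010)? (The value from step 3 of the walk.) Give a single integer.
Answer: 92

Derivation:
vaddr = 954: l1_idx=7, l2_idx=1
L1[7] = 2; L2[2][1] = 92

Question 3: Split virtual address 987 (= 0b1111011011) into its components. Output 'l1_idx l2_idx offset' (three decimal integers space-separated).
Answer: 7 2 27

Derivation:
vaddr = 987 = 0b1111011011
  top 3 bits -> l1_idx = 7
  next 2 bits -> l2_idx = 2
  bottom 5 bits -> offset = 27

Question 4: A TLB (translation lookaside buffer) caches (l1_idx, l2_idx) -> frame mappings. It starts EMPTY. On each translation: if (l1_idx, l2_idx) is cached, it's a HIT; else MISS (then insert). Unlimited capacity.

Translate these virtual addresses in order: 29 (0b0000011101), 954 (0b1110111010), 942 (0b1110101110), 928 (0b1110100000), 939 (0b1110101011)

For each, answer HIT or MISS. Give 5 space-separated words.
Answer: MISS MISS HIT HIT HIT

Derivation:
vaddr=29: (0,0) not in TLB -> MISS, insert
vaddr=954: (7,1) not in TLB -> MISS, insert
vaddr=942: (7,1) in TLB -> HIT
vaddr=928: (7,1) in TLB -> HIT
vaddr=939: (7,1) in TLB -> HIT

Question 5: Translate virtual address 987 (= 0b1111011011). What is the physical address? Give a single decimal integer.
vaddr = 987 = 0b1111011011
Split: l1_idx=7, l2_idx=2, offset=27
L1[7] = 2
L2[2][2] = 85
paddr = 85 * 32 + 27 = 2747

Answer: 2747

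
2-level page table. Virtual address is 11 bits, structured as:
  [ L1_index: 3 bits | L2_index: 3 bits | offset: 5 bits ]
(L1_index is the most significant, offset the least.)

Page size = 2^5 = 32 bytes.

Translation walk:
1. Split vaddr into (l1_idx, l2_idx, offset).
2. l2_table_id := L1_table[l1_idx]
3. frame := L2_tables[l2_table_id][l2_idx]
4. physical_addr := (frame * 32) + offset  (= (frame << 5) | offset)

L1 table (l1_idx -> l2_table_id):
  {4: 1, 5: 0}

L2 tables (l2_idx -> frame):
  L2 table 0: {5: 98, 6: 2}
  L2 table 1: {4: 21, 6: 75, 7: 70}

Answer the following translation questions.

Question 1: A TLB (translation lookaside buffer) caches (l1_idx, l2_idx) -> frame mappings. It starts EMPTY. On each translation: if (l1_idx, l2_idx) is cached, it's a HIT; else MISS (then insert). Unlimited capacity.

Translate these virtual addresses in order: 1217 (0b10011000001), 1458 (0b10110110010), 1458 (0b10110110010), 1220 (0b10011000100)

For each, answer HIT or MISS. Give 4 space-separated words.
Answer: MISS MISS HIT HIT

Derivation:
vaddr=1217: (4,6) not in TLB -> MISS, insert
vaddr=1458: (5,5) not in TLB -> MISS, insert
vaddr=1458: (5,5) in TLB -> HIT
vaddr=1220: (4,6) in TLB -> HIT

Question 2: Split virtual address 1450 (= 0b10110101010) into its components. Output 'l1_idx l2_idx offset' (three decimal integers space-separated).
vaddr = 1450 = 0b10110101010
  top 3 bits -> l1_idx = 5
  next 3 bits -> l2_idx = 5
  bottom 5 bits -> offset = 10

Answer: 5 5 10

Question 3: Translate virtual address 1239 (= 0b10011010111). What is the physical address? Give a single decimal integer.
Answer: 2423

Derivation:
vaddr = 1239 = 0b10011010111
Split: l1_idx=4, l2_idx=6, offset=23
L1[4] = 1
L2[1][6] = 75
paddr = 75 * 32 + 23 = 2423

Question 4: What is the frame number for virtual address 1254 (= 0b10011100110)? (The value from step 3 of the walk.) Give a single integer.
vaddr = 1254: l1_idx=4, l2_idx=7
L1[4] = 1; L2[1][7] = 70

Answer: 70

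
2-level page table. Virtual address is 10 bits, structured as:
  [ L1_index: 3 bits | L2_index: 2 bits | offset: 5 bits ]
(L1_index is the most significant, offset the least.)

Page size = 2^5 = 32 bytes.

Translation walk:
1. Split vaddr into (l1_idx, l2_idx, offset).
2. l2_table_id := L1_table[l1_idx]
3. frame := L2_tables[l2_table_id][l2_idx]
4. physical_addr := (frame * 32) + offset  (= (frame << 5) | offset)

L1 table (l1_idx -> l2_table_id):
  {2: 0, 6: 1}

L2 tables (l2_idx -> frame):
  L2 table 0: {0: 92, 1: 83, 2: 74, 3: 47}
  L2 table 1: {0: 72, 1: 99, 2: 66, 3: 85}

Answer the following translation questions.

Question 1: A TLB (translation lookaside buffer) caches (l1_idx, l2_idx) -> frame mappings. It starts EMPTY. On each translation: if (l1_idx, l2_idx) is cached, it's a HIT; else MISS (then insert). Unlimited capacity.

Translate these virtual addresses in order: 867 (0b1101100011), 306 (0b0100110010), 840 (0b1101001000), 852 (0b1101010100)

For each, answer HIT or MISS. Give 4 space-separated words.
Answer: MISS MISS MISS HIT

Derivation:
vaddr=867: (6,3) not in TLB -> MISS, insert
vaddr=306: (2,1) not in TLB -> MISS, insert
vaddr=840: (6,2) not in TLB -> MISS, insert
vaddr=852: (6,2) in TLB -> HIT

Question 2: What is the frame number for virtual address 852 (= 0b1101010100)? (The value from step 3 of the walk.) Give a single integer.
vaddr = 852: l1_idx=6, l2_idx=2
L1[6] = 1; L2[1][2] = 66

Answer: 66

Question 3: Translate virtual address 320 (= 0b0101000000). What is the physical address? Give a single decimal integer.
vaddr = 320 = 0b0101000000
Split: l1_idx=2, l2_idx=2, offset=0
L1[2] = 0
L2[0][2] = 74
paddr = 74 * 32 + 0 = 2368

Answer: 2368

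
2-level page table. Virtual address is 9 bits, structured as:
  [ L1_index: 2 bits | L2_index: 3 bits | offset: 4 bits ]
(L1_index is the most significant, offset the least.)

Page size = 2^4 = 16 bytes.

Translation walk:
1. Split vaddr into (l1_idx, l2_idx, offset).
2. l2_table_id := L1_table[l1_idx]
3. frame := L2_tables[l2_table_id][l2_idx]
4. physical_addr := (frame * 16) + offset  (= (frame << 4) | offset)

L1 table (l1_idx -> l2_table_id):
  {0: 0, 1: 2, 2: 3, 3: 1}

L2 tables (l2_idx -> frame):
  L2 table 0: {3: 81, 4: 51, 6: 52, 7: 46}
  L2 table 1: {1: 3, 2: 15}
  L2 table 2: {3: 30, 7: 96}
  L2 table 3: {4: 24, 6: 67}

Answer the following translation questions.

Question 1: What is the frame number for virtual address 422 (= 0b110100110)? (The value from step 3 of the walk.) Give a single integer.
Answer: 15

Derivation:
vaddr = 422: l1_idx=3, l2_idx=2
L1[3] = 1; L2[1][2] = 15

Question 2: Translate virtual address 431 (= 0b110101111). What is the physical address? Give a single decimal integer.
Answer: 255

Derivation:
vaddr = 431 = 0b110101111
Split: l1_idx=3, l2_idx=2, offset=15
L1[3] = 1
L2[1][2] = 15
paddr = 15 * 16 + 15 = 255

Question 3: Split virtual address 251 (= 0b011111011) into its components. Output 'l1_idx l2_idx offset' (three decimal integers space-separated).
Answer: 1 7 11

Derivation:
vaddr = 251 = 0b011111011
  top 2 bits -> l1_idx = 1
  next 3 bits -> l2_idx = 7
  bottom 4 bits -> offset = 11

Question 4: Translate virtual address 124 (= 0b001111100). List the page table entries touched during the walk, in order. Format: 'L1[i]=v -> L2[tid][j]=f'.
Answer: L1[0]=0 -> L2[0][7]=46

Derivation:
vaddr = 124 = 0b001111100
Split: l1_idx=0, l2_idx=7, offset=12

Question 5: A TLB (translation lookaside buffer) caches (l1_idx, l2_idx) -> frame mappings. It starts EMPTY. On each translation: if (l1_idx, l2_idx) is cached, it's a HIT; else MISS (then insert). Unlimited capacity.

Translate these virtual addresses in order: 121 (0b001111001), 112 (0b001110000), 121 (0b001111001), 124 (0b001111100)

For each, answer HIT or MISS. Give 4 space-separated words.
Answer: MISS HIT HIT HIT

Derivation:
vaddr=121: (0,7) not in TLB -> MISS, insert
vaddr=112: (0,7) in TLB -> HIT
vaddr=121: (0,7) in TLB -> HIT
vaddr=124: (0,7) in TLB -> HIT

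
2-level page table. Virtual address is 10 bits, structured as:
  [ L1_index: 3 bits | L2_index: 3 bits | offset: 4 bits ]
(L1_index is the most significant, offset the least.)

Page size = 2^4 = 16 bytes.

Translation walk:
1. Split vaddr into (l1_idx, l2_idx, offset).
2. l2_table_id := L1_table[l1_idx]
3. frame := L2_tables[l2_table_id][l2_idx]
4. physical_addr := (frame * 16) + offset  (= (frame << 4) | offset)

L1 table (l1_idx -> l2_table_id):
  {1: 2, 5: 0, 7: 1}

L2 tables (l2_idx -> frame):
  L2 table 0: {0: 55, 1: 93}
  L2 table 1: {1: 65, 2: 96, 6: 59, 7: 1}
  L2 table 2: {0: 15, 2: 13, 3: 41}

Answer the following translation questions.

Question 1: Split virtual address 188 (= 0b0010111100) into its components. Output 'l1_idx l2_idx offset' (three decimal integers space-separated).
Answer: 1 3 12

Derivation:
vaddr = 188 = 0b0010111100
  top 3 bits -> l1_idx = 1
  next 3 bits -> l2_idx = 3
  bottom 4 bits -> offset = 12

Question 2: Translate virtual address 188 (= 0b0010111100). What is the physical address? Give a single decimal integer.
vaddr = 188 = 0b0010111100
Split: l1_idx=1, l2_idx=3, offset=12
L1[1] = 2
L2[2][3] = 41
paddr = 41 * 16 + 12 = 668

Answer: 668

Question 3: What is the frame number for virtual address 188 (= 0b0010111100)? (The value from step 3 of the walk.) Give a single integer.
vaddr = 188: l1_idx=1, l2_idx=3
L1[1] = 2; L2[2][3] = 41

Answer: 41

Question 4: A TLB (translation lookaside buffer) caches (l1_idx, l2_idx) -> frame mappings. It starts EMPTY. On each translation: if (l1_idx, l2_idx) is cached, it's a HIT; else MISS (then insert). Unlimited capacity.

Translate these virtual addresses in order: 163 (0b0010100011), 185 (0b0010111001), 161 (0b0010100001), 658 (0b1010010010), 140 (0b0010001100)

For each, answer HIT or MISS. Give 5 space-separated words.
vaddr=163: (1,2) not in TLB -> MISS, insert
vaddr=185: (1,3) not in TLB -> MISS, insert
vaddr=161: (1,2) in TLB -> HIT
vaddr=658: (5,1) not in TLB -> MISS, insert
vaddr=140: (1,0) not in TLB -> MISS, insert

Answer: MISS MISS HIT MISS MISS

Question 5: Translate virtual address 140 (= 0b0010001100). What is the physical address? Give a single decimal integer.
vaddr = 140 = 0b0010001100
Split: l1_idx=1, l2_idx=0, offset=12
L1[1] = 2
L2[2][0] = 15
paddr = 15 * 16 + 12 = 252

Answer: 252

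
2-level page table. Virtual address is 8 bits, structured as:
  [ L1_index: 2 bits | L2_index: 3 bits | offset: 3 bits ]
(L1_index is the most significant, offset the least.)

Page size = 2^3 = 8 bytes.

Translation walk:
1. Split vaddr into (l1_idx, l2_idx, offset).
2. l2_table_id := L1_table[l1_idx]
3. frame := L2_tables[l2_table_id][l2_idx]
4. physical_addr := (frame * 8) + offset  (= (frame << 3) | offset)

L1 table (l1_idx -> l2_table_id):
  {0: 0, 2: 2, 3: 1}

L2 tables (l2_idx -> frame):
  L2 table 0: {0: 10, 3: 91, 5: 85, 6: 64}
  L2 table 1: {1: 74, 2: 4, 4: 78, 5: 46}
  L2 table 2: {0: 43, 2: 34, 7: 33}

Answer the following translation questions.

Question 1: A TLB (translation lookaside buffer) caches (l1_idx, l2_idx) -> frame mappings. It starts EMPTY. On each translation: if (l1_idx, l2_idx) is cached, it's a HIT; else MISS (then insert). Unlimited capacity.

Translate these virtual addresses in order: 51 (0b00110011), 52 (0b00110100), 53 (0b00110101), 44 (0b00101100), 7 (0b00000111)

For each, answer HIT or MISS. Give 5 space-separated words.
vaddr=51: (0,6) not in TLB -> MISS, insert
vaddr=52: (0,6) in TLB -> HIT
vaddr=53: (0,6) in TLB -> HIT
vaddr=44: (0,5) not in TLB -> MISS, insert
vaddr=7: (0,0) not in TLB -> MISS, insert

Answer: MISS HIT HIT MISS MISS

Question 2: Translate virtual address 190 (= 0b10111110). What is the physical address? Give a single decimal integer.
Answer: 270

Derivation:
vaddr = 190 = 0b10111110
Split: l1_idx=2, l2_idx=7, offset=6
L1[2] = 2
L2[2][7] = 33
paddr = 33 * 8 + 6 = 270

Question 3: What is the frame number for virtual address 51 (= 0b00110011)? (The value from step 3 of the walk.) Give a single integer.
vaddr = 51: l1_idx=0, l2_idx=6
L1[0] = 0; L2[0][6] = 64

Answer: 64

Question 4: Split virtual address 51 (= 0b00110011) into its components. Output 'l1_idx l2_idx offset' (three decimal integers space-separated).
vaddr = 51 = 0b00110011
  top 2 bits -> l1_idx = 0
  next 3 bits -> l2_idx = 6
  bottom 3 bits -> offset = 3

Answer: 0 6 3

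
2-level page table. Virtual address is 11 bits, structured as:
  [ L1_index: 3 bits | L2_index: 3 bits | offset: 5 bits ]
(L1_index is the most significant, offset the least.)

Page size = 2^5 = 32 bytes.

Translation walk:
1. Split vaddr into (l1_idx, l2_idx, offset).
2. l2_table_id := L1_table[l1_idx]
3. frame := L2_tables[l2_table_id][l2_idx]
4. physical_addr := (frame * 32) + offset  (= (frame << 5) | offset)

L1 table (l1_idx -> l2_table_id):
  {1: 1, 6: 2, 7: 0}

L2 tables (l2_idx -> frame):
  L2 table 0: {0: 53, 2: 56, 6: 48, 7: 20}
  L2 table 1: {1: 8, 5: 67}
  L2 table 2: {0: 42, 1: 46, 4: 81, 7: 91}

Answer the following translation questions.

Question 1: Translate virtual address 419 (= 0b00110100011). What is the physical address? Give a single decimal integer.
Answer: 2147

Derivation:
vaddr = 419 = 0b00110100011
Split: l1_idx=1, l2_idx=5, offset=3
L1[1] = 1
L2[1][5] = 67
paddr = 67 * 32 + 3 = 2147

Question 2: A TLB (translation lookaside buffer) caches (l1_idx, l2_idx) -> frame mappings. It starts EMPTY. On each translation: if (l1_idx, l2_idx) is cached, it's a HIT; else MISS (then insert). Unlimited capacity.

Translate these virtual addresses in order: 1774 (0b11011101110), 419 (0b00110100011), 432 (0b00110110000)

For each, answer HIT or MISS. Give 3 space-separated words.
vaddr=1774: (6,7) not in TLB -> MISS, insert
vaddr=419: (1,5) not in TLB -> MISS, insert
vaddr=432: (1,5) in TLB -> HIT

Answer: MISS MISS HIT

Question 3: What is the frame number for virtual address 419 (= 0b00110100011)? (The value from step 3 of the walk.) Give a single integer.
Answer: 67

Derivation:
vaddr = 419: l1_idx=1, l2_idx=5
L1[1] = 1; L2[1][5] = 67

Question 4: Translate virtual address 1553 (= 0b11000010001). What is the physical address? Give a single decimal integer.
vaddr = 1553 = 0b11000010001
Split: l1_idx=6, l2_idx=0, offset=17
L1[6] = 2
L2[2][0] = 42
paddr = 42 * 32 + 17 = 1361

Answer: 1361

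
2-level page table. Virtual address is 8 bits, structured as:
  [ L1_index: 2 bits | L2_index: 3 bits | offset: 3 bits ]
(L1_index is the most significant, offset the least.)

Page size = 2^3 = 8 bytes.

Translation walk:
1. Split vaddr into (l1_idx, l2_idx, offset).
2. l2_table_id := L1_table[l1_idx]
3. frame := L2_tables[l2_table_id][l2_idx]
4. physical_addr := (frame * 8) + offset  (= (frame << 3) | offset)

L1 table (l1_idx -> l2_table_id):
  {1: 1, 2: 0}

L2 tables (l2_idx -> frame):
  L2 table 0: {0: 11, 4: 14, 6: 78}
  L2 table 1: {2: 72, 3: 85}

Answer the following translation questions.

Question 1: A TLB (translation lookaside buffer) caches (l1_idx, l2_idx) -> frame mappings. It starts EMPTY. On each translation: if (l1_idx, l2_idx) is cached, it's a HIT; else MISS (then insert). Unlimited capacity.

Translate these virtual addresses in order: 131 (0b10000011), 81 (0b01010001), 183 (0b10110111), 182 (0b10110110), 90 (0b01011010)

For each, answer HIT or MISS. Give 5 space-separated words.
vaddr=131: (2,0) not in TLB -> MISS, insert
vaddr=81: (1,2) not in TLB -> MISS, insert
vaddr=183: (2,6) not in TLB -> MISS, insert
vaddr=182: (2,6) in TLB -> HIT
vaddr=90: (1,3) not in TLB -> MISS, insert

Answer: MISS MISS MISS HIT MISS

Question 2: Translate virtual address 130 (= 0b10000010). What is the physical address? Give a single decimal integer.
Answer: 90

Derivation:
vaddr = 130 = 0b10000010
Split: l1_idx=2, l2_idx=0, offset=2
L1[2] = 0
L2[0][0] = 11
paddr = 11 * 8 + 2 = 90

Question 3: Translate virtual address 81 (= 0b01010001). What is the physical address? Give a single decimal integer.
Answer: 577

Derivation:
vaddr = 81 = 0b01010001
Split: l1_idx=1, l2_idx=2, offset=1
L1[1] = 1
L2[1][2] = 72
paddr = 72 * 8 + 1 = 577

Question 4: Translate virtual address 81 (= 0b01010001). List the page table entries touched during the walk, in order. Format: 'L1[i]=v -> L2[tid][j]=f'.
vaddr = 81 = 0b01010001
Split: l1_idx=1, l2_idx=2, offset=1

Answer: L1[1]=1 -> L2[1][2]=72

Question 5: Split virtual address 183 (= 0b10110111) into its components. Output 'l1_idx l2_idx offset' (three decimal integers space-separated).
Answer: 2 6 7

Derivation:
vaddr = 183 = 0b10110111
  top 2 bits -> l1_idx = 2
  next 3 bits -> l2_idx = 6
  bottom 3 bits -> offset = 7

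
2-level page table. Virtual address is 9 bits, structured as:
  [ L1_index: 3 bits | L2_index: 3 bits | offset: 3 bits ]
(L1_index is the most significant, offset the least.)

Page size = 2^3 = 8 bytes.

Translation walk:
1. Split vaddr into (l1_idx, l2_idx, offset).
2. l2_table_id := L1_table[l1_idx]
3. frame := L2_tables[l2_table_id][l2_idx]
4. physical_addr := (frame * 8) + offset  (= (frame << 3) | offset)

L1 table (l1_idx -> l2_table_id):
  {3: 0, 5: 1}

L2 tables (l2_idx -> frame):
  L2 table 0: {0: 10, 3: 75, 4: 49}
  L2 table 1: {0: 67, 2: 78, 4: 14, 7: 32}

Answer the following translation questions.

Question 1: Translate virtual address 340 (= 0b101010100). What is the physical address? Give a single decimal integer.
vaddr = 340 = 0b101010100
Split: l1_idx=5, l2_idx=2, offset=4
L1[5] = 1
L2[1][2] = 78
paddr = 78 * 8 + 4 = 628

Answer: 628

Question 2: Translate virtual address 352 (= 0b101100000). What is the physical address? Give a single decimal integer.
vaddr = 352 = 0b101100000
Split: l1_idx=5, l2_idx=4, offset=0
L1[5] = 1
L2[1][4] = 14
paddr = 14 * 8 + 0 = 112

Answer: 112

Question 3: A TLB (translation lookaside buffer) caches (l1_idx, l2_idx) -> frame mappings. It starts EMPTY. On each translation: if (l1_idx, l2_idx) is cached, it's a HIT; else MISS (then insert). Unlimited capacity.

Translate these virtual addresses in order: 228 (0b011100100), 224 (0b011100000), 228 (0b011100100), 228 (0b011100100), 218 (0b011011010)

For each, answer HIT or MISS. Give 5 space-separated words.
Answer: MISS HIT HIT HIT MISS

Derivation:
vaddr=228: (3,4) not in TLB -> MISS, insert
vaddr=224: (3,4) in TLB -> HIT
vaddr=228: (3,4) in TLB -> HIT
vaddr=228: (3,4) in TLB -> HIT
vaddr=218: (3,3) not in TLB -> MISS, insert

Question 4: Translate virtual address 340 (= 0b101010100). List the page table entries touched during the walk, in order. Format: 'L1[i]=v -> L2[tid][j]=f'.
vaddr = 340 = 0b101010100
Split: l1_idx=5, l2_idx=2, offset=4

Answer: L1[5]=1 -> L2[1][2]=78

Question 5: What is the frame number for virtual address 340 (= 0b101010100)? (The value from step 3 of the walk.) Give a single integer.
Answer: 78

Derivation:
vaddr = 340: l1_idx=5, l2_idx=2
L1[5] = 1; L2[1][2] = 78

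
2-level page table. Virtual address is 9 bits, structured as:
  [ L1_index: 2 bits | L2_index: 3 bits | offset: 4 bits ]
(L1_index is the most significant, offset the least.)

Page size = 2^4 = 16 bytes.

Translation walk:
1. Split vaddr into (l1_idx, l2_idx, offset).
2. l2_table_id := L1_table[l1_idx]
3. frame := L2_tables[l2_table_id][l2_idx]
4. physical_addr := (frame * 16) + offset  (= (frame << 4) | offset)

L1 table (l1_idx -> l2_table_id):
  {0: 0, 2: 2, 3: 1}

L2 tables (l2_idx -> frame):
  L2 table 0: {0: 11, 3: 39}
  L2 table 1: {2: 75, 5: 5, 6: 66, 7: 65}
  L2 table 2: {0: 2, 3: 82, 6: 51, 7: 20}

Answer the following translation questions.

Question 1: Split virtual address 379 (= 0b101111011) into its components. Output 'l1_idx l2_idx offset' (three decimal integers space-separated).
vaddr = 379 = 0b101111011
  top 2 bits -> l1_idx = 2
  next 3 bits -> l2_idx = 7
  bottom 4 bits -> offset = 11

Answer: 2 7 11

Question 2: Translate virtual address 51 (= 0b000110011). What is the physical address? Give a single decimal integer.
vaddr = 51 = 0b000110011
Split: l1_idx=0, l2_idx=3, offset=3
L1[0] = 0
L2[0][3] = 39
paddr = 39 * 16 + 3 = 627

Answer: 627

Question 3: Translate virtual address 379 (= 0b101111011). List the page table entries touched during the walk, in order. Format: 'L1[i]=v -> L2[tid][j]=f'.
Answer: L1[2]=2 -> L2[2][7]=20

Derivation:
vaddr = 379 = 0b101111011
Split: l1_idx=2, l2_idx=7, offset=11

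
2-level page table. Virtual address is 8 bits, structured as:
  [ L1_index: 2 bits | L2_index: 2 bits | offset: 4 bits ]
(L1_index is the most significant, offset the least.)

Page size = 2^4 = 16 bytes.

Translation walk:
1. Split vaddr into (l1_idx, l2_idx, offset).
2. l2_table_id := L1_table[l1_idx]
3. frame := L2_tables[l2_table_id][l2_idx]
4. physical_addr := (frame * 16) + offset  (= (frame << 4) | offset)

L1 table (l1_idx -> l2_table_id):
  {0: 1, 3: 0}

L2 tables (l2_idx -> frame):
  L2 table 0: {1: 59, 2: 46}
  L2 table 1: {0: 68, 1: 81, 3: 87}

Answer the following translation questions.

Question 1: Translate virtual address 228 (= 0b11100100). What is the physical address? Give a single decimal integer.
vaddr = 228 = 0b11100100
Split: l1_idx=3, l2_idx=2, offset=4
L1[3] = 0
L2[0][2] = 46
paddr = 46 * 16 + 4 = 740

Answer: 740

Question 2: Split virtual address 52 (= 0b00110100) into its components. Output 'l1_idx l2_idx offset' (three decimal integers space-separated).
vaddr = 52 = 0b00110100
  top 2 bits -> l1_idx = 0
  next 2 bits -> l2_idx = 3
  bottom 4 bits -> offset = 4

Answer: 0 3 4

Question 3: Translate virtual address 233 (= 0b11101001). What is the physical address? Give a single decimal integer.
Answer: 745

Derivation:
vaddr = 233 = 0b11101001
Split: l1_idx=3, l2_idx=2, offset=9
L1[3] = 0
L2[0][2] = 46
paddr = 46 * 16 + 9 = 745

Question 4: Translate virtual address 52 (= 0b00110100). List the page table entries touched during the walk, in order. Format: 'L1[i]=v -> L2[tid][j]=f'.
vaddr = 52 = 0b00110100
Split: l1_idx=0, l2_idx=3, offset=4

Answer: L1[0]=1 -> L2[1][3]=87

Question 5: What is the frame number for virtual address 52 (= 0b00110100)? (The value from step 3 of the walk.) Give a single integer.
Answer: 87

Derivation:
vaddr = 52: l1_idx=0, l2_idx=3
L1[0] = 1; L2[1][3] = 87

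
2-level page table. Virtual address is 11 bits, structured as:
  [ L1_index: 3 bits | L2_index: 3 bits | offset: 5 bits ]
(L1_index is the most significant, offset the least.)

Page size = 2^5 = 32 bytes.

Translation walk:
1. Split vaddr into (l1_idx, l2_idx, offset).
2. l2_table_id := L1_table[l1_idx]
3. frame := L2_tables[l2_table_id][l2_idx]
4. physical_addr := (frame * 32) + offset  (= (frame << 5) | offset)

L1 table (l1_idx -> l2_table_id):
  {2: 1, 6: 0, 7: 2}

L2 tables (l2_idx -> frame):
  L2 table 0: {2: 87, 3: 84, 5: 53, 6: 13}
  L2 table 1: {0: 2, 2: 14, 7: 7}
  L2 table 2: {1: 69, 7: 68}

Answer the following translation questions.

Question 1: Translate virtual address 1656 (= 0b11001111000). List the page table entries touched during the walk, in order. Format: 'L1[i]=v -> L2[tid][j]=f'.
Answer: L1[6]=0 -> L2[0][3]=84

Derivation:
vaddr = 1656 = 0b11001111000
Split: l1_idx=6, l2_idx=3, offset=24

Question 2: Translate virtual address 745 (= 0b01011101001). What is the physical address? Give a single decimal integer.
vaddr = 745 = 0b01011101001
Split: l1_idx=2, l2_idx=7, offset=9
L1[2] = 1
L2[1][7] = 7
paddr = 7 * 32 + 9 = 233

Answer: 233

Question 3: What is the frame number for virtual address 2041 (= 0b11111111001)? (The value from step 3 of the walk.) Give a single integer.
Answer: 68

Derivation:
vaddr = 2041: l1_idx=7, l2_idx=7
L1[7] = 2; L2[2][7] = 68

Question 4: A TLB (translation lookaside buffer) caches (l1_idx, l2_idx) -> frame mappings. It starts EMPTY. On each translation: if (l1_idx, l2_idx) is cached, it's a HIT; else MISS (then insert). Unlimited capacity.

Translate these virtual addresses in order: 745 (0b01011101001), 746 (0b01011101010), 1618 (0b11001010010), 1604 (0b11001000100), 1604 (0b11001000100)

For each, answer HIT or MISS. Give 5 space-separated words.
vaddr=745: (2,7) not in TLB -> MISS, insert
vaddr=746: (2,7) in TLB -> HIT
vaddr=1618: (6,2) not in TLB -> MISS, insert
vaddr=1604: (6,2) in TLB -> HIT
vaddr=1604: (6,2) in TLB -> HIT

Answer: MISS HIT MISS HIT HIT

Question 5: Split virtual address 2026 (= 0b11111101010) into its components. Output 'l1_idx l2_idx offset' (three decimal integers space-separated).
Answer: 7 7 10

Derivation:
vaddr = 2026 = 0b11111101010
  top 3 bits -> l1_idx = 7
  next 3 bits -> l2_idx = 7
  bottom 5 bits -> offset = 10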